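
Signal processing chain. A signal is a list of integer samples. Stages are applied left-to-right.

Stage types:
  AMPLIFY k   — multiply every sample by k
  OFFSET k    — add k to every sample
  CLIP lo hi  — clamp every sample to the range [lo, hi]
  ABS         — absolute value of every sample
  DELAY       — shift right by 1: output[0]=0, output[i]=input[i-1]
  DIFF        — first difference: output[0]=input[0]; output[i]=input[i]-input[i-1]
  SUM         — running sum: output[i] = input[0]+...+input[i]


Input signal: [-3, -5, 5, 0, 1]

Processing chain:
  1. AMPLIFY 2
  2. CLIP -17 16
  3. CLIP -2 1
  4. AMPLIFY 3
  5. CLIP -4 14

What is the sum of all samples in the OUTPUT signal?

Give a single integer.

Answer: -2

Derivation:
Input: [-3, -5, 5, 0, 1]
Stage 1 (AMPLIFY 2): -3*2=-6, -5*2=-10, 5*2=10, 0*2=0, 1*2=2 -> [-6, -10, 10, 0, 2]
Stage 2 (CLIP -17 16): clip(-6,-17,16)=-6, clip(-10,-17,16)=-10, clip(10,-17,16)=10, clip(0,-17,16)=0, clip(2,-17,16)=2 -> [-6, -10, 10, 0, 2]
Stage 3 (CLIP -2 1): clip(-6,-2,1)=-2, clip(-10,-2,1)=-2, clip(10,-2,1)=1, clip(0,-2,1)=0, clip(2,-2,1)=1 -> [-2, -2, 1, 0, 1]
Stage 4 (AMPLIFY 3): -2*3=-6, -2*3=-6, 1*3=3, 0*3=0, 1*3=3 -> [-6, -6, 3, 0, 3]
Stage 5 (CLIP -4 14): clip(-6,-4,14)=-4, clip(-6,-4,14)=-4, clip(3,-4,14)=3, clip(0,-4,14)=0, clip(3,-4,14)=3 -> [-4, -4, 3, 0, 3]
Output sum: -2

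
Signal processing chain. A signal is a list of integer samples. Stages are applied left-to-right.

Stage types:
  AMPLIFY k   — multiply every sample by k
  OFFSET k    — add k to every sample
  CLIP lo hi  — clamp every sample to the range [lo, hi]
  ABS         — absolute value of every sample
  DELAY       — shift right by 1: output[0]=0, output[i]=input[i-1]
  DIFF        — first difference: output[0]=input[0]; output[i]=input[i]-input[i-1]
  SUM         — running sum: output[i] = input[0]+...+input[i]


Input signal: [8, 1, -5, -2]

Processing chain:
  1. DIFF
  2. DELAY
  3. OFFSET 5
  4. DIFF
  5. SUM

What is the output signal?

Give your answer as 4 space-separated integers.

Input: [8, 1, -5, -2]
Stage 1 (DIFF): s[0]=8, 1-8=-7, -5-1=-6, -2--5=3 -> [8, -7, -6, 3]
Stage 2 (DELAY): [0, 8, -7, -6] = [0, 8, -7, -6] -> [0, 8, -7, -6]
Stage 3 (OFFSET 5): 0+5=5, 8+5=13, -7+5=-2, -6+5=-1 -> [5, 13, -2, -1]
Stage 4 (DIFF): s[0]=5, 13-5=8, -2-13=-15, -1--2=1 -> [5, 8, -15, 1]
Stage 5 (SUM): sum[0..0]=5, sum[0..1]=13, sum[0..2]=-2, sum[0..3]=-1 -> [5, 13, -2, -1]

Answer: 5 13 -2 -1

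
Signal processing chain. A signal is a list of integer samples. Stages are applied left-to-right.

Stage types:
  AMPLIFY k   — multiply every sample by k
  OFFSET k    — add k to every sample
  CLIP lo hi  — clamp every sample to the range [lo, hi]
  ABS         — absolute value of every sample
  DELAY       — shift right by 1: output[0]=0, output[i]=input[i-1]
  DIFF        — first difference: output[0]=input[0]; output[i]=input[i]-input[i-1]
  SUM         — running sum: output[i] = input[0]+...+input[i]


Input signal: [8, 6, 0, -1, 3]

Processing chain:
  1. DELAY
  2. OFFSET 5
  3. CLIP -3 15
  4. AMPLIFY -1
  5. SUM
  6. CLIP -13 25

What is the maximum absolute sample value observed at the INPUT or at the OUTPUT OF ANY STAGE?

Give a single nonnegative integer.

Answer: 38

Derivation:
Input: [8, 6, 0, -1, 3] (max |s|=8)
Stage 1 (DELAY): [0, 8, 6, 0, -1] = [0, 8, 6, 0, -1] -> [0, 8, 6, 0, -1] (max |s|=8)
Stage 2 (OFFSET 5): 0+5=5, 8+5=13, 6+5=11, 0+5=5, -1+5=4 -> [5, 13, 11, 5, 4] (max |s|=13)
Stage 3 (CLIP -3 15): clip(5,-3,15)=5, clip(13,-3,15)=13, clip(11,-3,15)=11, clip(5,-3,15)=5, clip(4,-3,15)=4 -> [5, 13, 11, 5, 4] (max |s|=13)
Stage 4 (AMPLIFY -1): 5*-1=-5, 13*-1=-13, 11*-1=-11, 5*-1=-5, 4*-1=-4 -> [-5, -13, -11, -5, -4] (max |s|=13)
Stage 5 (SUM): sum[0..0]=-5, sum[0..1]=-18, sum[0..2]=-29, sum[0..3]=-34, sum[0..4]=-38 -> [-5, -18, -29, -34, -38] (max |s|=38)
Stage 6 (CLIP -13 25): clip(-5,-13,25)=-5, clip(-18,-13,25)=-13, clip(-29,-13,25)=-13, clip(-34,-13,25)=-13, clip(-38,-13,25)=-13 -> [-5, -13, -13, -13, -13] (max |s|=13)
Overall max amplitude: 38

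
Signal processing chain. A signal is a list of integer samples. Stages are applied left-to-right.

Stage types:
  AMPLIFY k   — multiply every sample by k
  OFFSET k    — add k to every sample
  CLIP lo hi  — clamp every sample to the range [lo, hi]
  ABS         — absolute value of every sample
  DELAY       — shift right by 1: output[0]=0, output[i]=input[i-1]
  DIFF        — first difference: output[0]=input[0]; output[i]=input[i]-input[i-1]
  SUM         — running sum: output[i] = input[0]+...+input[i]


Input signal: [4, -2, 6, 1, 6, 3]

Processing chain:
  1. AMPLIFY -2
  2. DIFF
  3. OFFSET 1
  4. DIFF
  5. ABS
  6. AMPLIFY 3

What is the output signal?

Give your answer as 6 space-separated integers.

Input: [4, -2, 6, 1, 6, 3]
Stage 1 (AMPLIFY -2): 4*-2=-8, -2*-2=4, 6*-2=-12, 1*-2=-2, 6*-2=-12, 3*-2=-6 -> [-8, 4, -12, -2, -12, -6]
Stage 2 (DIFF): s[0]=-8, 4--8=12, -12-4=-16, -2--12=10, -12--2=-10, -6--12=6 -> [-8, 12, -16, 10, -10, 6]
Stage 3 (OFFSET 1): -8+1=-7, 12+1=13, -16+1=-15, 10+1=11, -10+1=-9, 6+1=7 -> [-7, 13, -15, 11, -9, 7]
Stage 4 (DIFF): s[0]=-7, 13--7=20, -15-13=-28, 11--15=26, -9-11=-20, 7--9=16 -> [-7, 20, -28, 26, -20, 16]
Stage 5 (ABS): |-7|=7, |20|=20, |-28|=28, |26|=26, |-20|=20, |16|=16 -> [7, 20, 28, 26, 20, 16]
Stage 6 (AMPLIFY 3): 7*3=21, 20*3=60, 28*3=84, 26*3=78, 20*3=60, 16*3=48 -> [21, 60, 84, 78, 60, 48]

Answer: 21 60 84 78 60 48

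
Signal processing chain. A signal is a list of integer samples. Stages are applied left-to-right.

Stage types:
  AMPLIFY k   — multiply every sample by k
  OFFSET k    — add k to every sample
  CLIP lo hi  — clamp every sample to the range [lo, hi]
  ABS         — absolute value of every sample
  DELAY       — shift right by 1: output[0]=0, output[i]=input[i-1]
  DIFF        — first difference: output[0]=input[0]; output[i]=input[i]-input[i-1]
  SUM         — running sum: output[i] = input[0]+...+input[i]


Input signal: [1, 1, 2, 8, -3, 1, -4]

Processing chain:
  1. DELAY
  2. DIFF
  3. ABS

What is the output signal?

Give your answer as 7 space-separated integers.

Input: [1, 1, 2, 8, -3, 1, -4]
Stage 1 (DELAY): [0, 1, 1, 2, 8, -3, 1] = [0, 1, 1, 2, 8, -3, 1] -> [0, 1, 1, 2, 8, -3, 1]
Stage 2 (DIFF): s[0]=0, 1-0=1, 1-1=0, 2-1=1, 8-2=6, -3-8=-11, 1--3=4 -> [0, 1, 0, 1, 6, -11, 4]
Stage 3 (ABS): |0|=0, |1|=1, |0|=0, |1|=1, |6|=6, |-11|=11, |4|=4 -> [0, 1, 0, 1, 6, 11, 4]

Answer: 0 1 0 1 6 11 4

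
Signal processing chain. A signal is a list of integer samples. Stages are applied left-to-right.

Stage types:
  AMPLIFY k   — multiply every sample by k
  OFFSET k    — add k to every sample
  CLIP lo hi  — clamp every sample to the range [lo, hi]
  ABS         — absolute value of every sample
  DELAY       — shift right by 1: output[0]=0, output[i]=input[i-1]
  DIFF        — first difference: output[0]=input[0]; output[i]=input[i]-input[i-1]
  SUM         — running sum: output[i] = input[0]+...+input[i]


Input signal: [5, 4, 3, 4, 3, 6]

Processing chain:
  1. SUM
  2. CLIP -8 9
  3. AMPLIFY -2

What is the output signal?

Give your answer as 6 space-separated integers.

Answer: -10 -18 -18 -18 -18 -18

Derivation:
Input: [5, 4, 3, 4, 3, 6]
Stage 1 (SUM): sum[0..0]=5, sum[0..1]=9, sum[0..2]=12, sum[0..3]=16, sum[0..4]=19, sum[0..5]=25 -> [5, 9, 12, 16, 19, 25]
Stage 2 (CLIP -8 9): clip(5,-8,9)=5, clip(9,-8,9)=9, clip(12,-8,9)=9, clip(16,-8,9)=9, clip(19,-8,9)=9, clip(25,-8,9)=9 -> [5, 9, 9, 9, 9, 9]
Stage 3 (AMPLIFY -2): 5*-2=-10, 9*-2=-18, 9*-2=-18, 9*-2=-18, 9*-2=-18, 9*-2=-18 -> [-10, -18, -18, -18, -18, -18]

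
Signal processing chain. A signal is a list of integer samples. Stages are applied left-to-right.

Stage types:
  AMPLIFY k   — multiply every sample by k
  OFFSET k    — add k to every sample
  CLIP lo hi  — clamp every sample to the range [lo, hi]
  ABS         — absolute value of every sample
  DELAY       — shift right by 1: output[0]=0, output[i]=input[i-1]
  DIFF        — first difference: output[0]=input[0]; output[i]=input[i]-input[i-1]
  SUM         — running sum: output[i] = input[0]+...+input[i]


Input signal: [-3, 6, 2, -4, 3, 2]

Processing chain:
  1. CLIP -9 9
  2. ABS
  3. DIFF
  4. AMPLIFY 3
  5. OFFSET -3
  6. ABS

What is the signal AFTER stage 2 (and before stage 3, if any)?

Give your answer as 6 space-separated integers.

Input: [-3, 6, 2, -4, 3, 2]
Stage 1 (CLIP -9 9): clip(-3,-9,9)=-3, clip(6,-9,9)=6, clip(2,-9,9)=2, clip(-4,-9,9)=-4, clip(3,-9,9)=3, clip(2,-9,9)=2 -> [-3, 6, 2, -4, 3, 2]
Stage 2 (ABS): |-3|=3, |6|=6, |2|=2, |-4|=4, |3|=3, |2|=2 -> [3, 6, 2, 4, 3, 2]

Answer: 3 6 2 4 3 2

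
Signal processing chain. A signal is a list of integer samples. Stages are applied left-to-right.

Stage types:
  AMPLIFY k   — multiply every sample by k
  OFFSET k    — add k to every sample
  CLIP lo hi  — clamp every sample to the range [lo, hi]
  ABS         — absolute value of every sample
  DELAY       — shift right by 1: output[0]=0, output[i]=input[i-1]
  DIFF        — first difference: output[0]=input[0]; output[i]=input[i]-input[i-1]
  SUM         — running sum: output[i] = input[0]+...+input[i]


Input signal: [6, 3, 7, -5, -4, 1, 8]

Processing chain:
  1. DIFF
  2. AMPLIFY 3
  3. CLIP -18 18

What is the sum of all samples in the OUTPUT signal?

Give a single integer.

Input: [6, 3, 7, -5, -4, 1, 8]
Stage 1 (DIFF): s[0]=6, 3-6=-3, 7-3=4, -5-7=-12, -4--5=1, 1--4=5, 8-1=7 -> [6, -3, 4, -12, 1, 5, 7]
Stage 2 (AMPLIFY 3): 6*3=18, -3*3=-9, 4*3=12, -12*3=-36, 1*3=3, 5*3=15, 7*3=21 -> [18, -9, 12, -36, 3, 15, 21]
Stage 3 (CLIP -18 18): clip(18,-18,18)=18, clip(-9,-18,18)=-9, clip(12,-18,18)=12, clip(-36,-18,18)=-18, clip(3,-18,18)=3, clip(15,-18,18)=15, clip(21,-18,18)=18 -> [18, -9, 12, -18, 3, 15, 18]
Output sum: 39

Answer: 39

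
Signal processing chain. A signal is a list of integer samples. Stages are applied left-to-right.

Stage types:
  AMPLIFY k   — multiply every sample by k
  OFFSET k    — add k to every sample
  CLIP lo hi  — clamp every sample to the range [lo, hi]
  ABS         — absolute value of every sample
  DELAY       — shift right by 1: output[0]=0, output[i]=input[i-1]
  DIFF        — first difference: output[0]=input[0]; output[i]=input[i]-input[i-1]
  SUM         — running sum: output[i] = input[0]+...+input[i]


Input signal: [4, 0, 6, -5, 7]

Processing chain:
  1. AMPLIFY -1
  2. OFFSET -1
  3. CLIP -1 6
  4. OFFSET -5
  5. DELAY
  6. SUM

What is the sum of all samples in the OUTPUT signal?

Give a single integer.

Input: [4, 0, 6, -5, 7]
Stage 1 (AMPLIFY -1): 4*-1=-4, 0*-1=0, 6*-1=-6, -5*-1=5, 7*-1=-7 -> [-4, 0, -6, 5, -7]
Stage 2 (OFFSET -1): -4+-1=-5, 0+-1=-1, -6+-1=-7, 5+-1=4, -7+-1=-8 -> [-5, -1, -7, 4, -8]
Stage 3 (CLIP -1 6): clip(-5,-1,6)=-1, clip(-1,-1,6)=-1, clip(-7,-1,6)=-1, clip(4,-1,6)=4, clip(-8,-1,6)=-1 -> [-1, -1, -1, 4, -1]
Stage 4 (OFFSET -5): -1+-5=-6, -1+-5=-6, -1+-5=-6, 4+-5=-1, -1+-5=-6 -> [-6, -6, -6, -1, -6]
Stage 5 (DELAY): [0, -6, -6, -6, -1] = [0, -6, -6, -6, -1] -> [0, -6, -6, -6, -1]
Stage 6 (SUM): sum[0..0]=0, sum[0..1]=-6, sum[0..2]=-12, sum[0..3]=-18, sum[0..4]=-19 -> [0, -6, -12, -18, -19]
Output sum: -55

Answer: -55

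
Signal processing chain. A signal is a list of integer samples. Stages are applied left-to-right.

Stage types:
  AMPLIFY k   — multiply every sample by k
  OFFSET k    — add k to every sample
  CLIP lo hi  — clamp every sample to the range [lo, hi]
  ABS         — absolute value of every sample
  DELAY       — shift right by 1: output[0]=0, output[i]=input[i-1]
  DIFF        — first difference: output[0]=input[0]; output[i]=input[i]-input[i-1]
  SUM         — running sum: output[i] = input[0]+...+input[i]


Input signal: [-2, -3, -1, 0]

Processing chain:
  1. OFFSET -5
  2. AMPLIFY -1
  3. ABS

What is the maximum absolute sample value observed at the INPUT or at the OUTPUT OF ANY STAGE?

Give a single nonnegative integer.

Answer: 8

Derivation:
Input: [-2, -3, -1, 0] (max |s|=3)
Stage 1 (OFFSET -5): -2+-5=-7, -3+-5=-8, -1+-5=-6, 0+-5=-5 -> [-7, -8, -6, -5] (max |s|=8)
Stage 2 (AMPLIFY -1): -7*-1=7, -8*-1=8, -6*-1=6, -5*-1=5 -> [7, 8, 6, 5] (max |s|=8)
Stage 3 (ABS): |7|=7, |8|=8, |6|=6, |5|=5 -> [7, 8, 6, 5] (max |s|=8)
Overall max amplitude: 8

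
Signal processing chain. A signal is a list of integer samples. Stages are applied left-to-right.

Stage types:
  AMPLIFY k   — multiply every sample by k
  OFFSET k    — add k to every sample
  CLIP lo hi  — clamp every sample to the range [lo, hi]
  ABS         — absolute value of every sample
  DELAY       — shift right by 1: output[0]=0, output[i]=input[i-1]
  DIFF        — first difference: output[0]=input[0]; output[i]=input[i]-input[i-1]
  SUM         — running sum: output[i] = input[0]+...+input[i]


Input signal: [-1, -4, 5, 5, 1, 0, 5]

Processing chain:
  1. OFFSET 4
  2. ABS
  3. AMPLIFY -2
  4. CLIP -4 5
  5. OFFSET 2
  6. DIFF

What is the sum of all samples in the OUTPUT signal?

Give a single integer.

Input: [-1, -4, 5, 5, 1, 0, 5]
Stage 1 (OFFSET 4): -1+4=3, -4+4=0, 5+4=9, 5+4=9, 1+4=5, 0+4=4, 5+4=9 -> [3, 0, 9, 9, 5, 4, 9]
Stage 2 (ABS): |3|=3, |0|=0, |9|=9, |9|=9, |5|=5, |4|=4, |9|=9 -> [3, 0, 9, 9, 5, 4, 9]
Stage 3 (AMPLIFY -2): 3*-2=-6, 0*-2=0, 9*-2=-18, 9*-2=-18, 5*-2=-10, 4*-2=-8, 9*-2=-18 -> [-6, 0, -18, -18, -10, -8, -18]
Stage 4 (CLIP -4 5): clip(-6,-4,5)=-4, clip(0,-4,5)=0, clip(-18,-4,5)=-4, clip(-18,-4,5)=-4, clip(-10,-4,5)=-4, clip(-8,-4,5)=-4, clip(-18,-4,5)=-4 -> [-4, 0, -4, -4, -4, -4, -4]
Stage 5 (OFFSET 2): -4+2=-2, 0+2=2, -4+2=-2, -4+2=-2, -4+2=-2, -4+2=-2, -4+2=-2 -> [-2, 2, -2, -2, -2, -2, -2]
Stage 6 (DIFF): s[0]=-2, 2--2=4, -2-2=-4, -2--2=0, -2--2=0, -2--2=0, -2--2=0 -> [-2, 4, -4, 0, 0, 0, 0]
Output sum: -2

Answer: -2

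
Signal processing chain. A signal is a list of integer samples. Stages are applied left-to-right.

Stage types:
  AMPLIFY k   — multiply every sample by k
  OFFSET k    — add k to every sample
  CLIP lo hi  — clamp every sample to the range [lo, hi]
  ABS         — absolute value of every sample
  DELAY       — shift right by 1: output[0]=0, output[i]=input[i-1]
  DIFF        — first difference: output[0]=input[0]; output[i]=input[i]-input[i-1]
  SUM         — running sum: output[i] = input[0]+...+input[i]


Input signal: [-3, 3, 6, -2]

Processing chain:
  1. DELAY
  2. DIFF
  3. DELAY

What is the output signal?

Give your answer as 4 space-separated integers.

Answer: 0 0 -3 6

Derivation:
Input: [-3, 3, 6, -2]
Stage 1 (DELAY): [0, -3, 3, 6] = [0, -3, 3, 6] -> [0, -3, 3, 6]
Stage 2 (DIFF): s[0]=0, -3-0=-3, 3--3=6, 6-3=3 -> [0, -3, 6, 3]
Stage 3 (DELAY): [0, 0, -3, 6] = [0, 0, -3, 6] -> [0, 0, -3, 6]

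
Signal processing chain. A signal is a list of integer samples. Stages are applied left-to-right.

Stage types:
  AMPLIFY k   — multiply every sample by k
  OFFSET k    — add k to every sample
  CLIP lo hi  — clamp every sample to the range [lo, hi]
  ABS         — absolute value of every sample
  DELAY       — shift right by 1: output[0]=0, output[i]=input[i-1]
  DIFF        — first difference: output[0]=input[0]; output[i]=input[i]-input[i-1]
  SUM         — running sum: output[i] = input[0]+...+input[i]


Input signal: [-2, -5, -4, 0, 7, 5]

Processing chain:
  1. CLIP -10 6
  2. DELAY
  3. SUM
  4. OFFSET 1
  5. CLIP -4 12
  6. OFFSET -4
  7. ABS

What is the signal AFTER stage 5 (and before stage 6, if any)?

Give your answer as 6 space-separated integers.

Input: [-2, -5, -4, 0, 7, 5]
Stage 1 (CLIP -10 6): clip(-2,-10,6)=-2, clip(-5,-10,6)=-5, clip(-4,-10,6)=-4, clip(0,-10,6)=0, clip(7,-10,6)=6, clip(5,-10,6)=5 -> [-2, -5, -4, 0, 6, 5]
Stage 2 (DELAY): [0, -2, -5, -4, 0, 6] = [0, -2, -5, -4, 0, 6] -> [0, -2, -5, -4, 0, 6]
Stage 3 (SUM): sum[0..0]=0, sum[0..1]=-2, sum[0..2]=-7, sum[0..3]=-11, sum[0..4]=-11, sum[0..5]=-5 -> [0, -2, -7, -11, -11, -5]
Stage 4 (OFFSET 1): 0+1=1, -2+1=-1, -7+1=-6, -11+1=-10, -11+1=-10, -5+1=-4 -> [1, -1, -6, -10, -10, -4]
Stage 5 (CLIP -4 12): clip(1,-4,12)=1, clip(-1,-4,12)=-1, clip(-6,-4,12)=-4, clip(-10,-4,12)=-4, clip(-10,-4,12)=-4, clip(-4,-4,12)=-4 -> [1, -1, -4, -4, -4, -4]

Answer: 1 -1 -4 -4 -4 -4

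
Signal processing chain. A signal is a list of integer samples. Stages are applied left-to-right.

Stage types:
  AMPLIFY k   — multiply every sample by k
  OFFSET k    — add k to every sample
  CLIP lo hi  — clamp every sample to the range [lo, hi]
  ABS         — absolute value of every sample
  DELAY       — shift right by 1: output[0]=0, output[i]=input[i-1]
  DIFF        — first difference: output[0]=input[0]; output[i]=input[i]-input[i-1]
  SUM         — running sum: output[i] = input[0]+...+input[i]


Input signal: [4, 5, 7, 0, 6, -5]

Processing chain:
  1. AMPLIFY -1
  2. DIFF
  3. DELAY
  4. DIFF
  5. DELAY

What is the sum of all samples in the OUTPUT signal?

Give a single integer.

Input: [4, 5, 7, 0, 6, -5]
Stage 1 (AMPLIFY -1): 4*-1=-4, 5*-1=-5, 7*-1=-7, 0*-1=0, 6*-1=-6, -5*-1=5 -> [-4, -5, -7, 0, -6, 5]
Stage 2 (DIFF): s[0]=-4, -5--4=-1, -7--5=-2, 0--7=7, -6-0=-6, 5--6=11 -> [-4, -1, -2, 7, -6, 11]
Stage 3 (DELAY): [0, -4, -1, -2, 7, -6] = [0, -4, -1, -2, 7, -6] -> [0, -4, -1, -2, 7, -6]
Stage 4 (DIFF): s[0]=0, -4-0=-4, -1--4=3, -2--1=-1, 7--2=9, -6-7=-13 -> [0, -4, 3, -1, 9, -13]
Stage 5 (DELAY): [0, 0, -4, 3, -1, 9] = [0, 0, -4, 3, -1, 9] -> [0, 0, -4, 3, -1, 9]
Output sum: 7

Answer: 7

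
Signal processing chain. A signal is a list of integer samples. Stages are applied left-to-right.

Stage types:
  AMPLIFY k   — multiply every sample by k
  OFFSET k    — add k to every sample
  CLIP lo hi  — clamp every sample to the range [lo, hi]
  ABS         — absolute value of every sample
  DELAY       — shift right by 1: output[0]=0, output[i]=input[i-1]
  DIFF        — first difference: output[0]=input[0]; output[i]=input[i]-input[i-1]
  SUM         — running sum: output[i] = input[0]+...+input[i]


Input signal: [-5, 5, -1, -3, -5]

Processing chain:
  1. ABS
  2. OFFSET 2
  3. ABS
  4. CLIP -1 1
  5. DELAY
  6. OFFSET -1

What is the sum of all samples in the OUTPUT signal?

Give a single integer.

Answer: -1

Derivation:
Input: [-5, 5, -1, -3, -5]
Stage 1 (ABS): |-5|=5, |5|=5, |-1|=1, |-3|=3, |-5|=5 -> [5, 5, 1, 3, 5]
Stage 2 (OFFSET 2): 5+2=7, 5+2=7, 1+2=3, 3+2=5, 5+2=7 -> [7, 7, 3, 5, 7]
Stage 3 (ABS): |7|=7, |7|=7, |3|=3, |5|=5, |7|=7 -> [7, 7, 3, 5, 7]
Stage 4 (CLIP -1 1): clip(7,-1,1)=1, clip(7,-1,1)=1, clip(3,-1,1)=1, clip(5,-1,1)=1, clip(7,-1,1)=1 -> [1, 1, 1, 1, 1]
Stage 5 (DELAY): [0, 1, 1, 1, 1] = [0, 1, 1, 1, 1] -> [0, 1, 1, 1, 1]
Stage 6 (OFFSET -1): 0+-1=-1, 1+-1=0, 1+-1=0, 1+-1=0, 1+-1=0 -> [-1, 0, 0, 0, 0]
Output sum: -1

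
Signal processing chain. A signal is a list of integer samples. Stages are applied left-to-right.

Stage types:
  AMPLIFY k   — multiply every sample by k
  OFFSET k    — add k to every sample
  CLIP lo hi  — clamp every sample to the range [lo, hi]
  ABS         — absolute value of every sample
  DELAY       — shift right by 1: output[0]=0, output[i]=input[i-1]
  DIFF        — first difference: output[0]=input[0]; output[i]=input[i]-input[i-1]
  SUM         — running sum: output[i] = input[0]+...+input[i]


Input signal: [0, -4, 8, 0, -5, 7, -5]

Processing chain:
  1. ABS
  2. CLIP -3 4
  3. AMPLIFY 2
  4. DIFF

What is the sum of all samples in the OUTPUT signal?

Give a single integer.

Answer: 8

Derivation:
Input: [0, -4, 8, 0, -5, 7, -5]
Stage 1 (ABS): |0|=0, |-4|=4, |8|=8, |0|=0, |-5|=5, |7|=7, |-5|=5 -> [0, 4, 8, 0, 5, 7, 5]
Stage 2 (CLIP -3 4): clip(0,-3,4)=0, clip(4,-3,4)=4, clip(8,-3,4)=4, clip(0,-3,4)=0, clip(5,-3,4)=4, clip(7,-3,4)=4, clip(5,-3,4)=4 -> [0, 4, 4, 0, 4, 4, 4]
Stage 3 (AMPLIFY 2): 0*2=0, 4*2=8, 4*2=8, 0*2=0, 4*2=8, 4*2=8, 4*2=8 -> [0, 8, 8, 0, 8, 8, 8]
Stage 4 (DIFF): s[0]=0, 8-0=8, 8-8=0, 0-8=-8, 8-0=8, 8-8=0, 8-8=0 -> [0, 8, 0, -8, 8, 0, 0]
Output sum: 8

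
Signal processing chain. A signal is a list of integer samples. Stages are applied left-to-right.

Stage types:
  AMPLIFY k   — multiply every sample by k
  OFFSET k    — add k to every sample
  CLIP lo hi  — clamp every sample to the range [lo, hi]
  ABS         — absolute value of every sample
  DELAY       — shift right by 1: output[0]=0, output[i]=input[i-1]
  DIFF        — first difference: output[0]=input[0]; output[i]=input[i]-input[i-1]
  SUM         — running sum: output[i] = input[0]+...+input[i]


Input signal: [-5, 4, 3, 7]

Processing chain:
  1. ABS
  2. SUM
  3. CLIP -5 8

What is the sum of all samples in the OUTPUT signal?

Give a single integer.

Input: [-5, 4, 3, 7]
Stage 1 (ABS): |-5|=5, |4|=4, |3|=3, |7|=7 -> [5, 4, 3, 7]
Stage 2 (SUM): sum[0..0]=5, sum[0..1]=9, sum[0..2]=12, sum[0..3]=19 -> [5, 9, 12, 19]
Stage 3 (CLIP -5 8): clip(5,-5,8)=5, clip(9,-5,8)=8, clip(12,-5,8)=8, clip(19,-5,8)=8 -> [5, 8, 8, 8]
Output sum: 29

Answer: 29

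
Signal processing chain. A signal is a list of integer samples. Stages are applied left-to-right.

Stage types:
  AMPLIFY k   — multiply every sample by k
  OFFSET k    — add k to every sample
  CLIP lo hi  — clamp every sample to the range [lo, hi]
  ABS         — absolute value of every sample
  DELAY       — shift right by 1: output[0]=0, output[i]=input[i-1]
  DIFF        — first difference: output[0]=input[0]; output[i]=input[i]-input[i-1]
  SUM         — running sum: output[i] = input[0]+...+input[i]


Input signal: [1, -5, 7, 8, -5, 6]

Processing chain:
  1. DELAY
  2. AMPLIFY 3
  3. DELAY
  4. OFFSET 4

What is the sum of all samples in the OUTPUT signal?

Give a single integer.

Input: [1, -5, 7, 8, -5, 6]
Stage 1 (DELAY): [0, 1, -5, 7, 8, -5] = [0, 1, -5, 7, 8, -5] -> [0, 1, -5, 7, 8, -5]
Stage 2 (AMPLIFY 3): 0*3=0, 1*3=3, -5*3=-15, 7*3=21, 8*3=24, -5*3=-15 -> [0, 3, -15, 21, 24, -15]
Stage 3 (DELAY): [0, 0, 3, -15, 21, 24] = [0, 0, 3, -15, 21, 24] -> [0, 0, 3, -15, 21, 24]
Stage 4 (OFFSET 4): 0+4=4, 0+4=4, 3+4=7, -15+4=-11, 21+4=25, 24+4=28 -> [4, 4, 7, -11, 25, 28]
Output sum: 57

Answer: 57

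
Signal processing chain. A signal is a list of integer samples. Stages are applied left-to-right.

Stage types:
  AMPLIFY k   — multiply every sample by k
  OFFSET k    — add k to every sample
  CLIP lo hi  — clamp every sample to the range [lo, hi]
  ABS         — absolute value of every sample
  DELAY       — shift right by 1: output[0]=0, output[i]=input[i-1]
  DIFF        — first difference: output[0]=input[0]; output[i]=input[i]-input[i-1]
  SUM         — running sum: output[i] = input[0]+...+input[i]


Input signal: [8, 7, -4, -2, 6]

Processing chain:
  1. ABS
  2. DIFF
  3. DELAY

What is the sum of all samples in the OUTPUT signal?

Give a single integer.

Input: [8, 7, -4, -2, 6]
Stage 1 (ABS): |8|=8, |7|=7, |-4|=4, |-2|=2, |6|=6 -> [8, 7, 4, 2, 6]
Stage 2 (DIFF): s[0]=8, 7-8=-1, 4-7=-3, 2-4=-2, 6-2=4 -> [8, -1, -3, -2, 4]
Stage 3 (DELAY): [0, 8, -1, -3, -2] = [0, 8, -1, -3, -2] -> [0, 8, -1, -3, -2]
Output sum: 2

Answer: 2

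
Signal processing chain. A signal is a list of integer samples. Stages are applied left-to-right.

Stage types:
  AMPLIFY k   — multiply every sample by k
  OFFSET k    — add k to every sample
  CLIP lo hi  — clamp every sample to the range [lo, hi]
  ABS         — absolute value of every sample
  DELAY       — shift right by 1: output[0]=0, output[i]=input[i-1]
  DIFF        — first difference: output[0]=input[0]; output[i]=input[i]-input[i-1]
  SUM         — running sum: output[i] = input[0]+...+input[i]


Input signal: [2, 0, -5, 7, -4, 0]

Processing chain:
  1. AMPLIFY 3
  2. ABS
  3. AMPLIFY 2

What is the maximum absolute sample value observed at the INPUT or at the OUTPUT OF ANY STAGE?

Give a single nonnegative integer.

Input: [2, 0, -5, 7, -4, 0] (max |s|=7)
Stage 1 (AMPLIFY 3): 2*3=6, 0*3=0, -5*3=-15, 7*3=21, -4*3=-12, 0*3=0 -> [6, 0, -15, 21, -12, 0] (max |s|=21)
Stage 2 (ABS): |6|=6, |0|=0, |-15|=15, |21|=21, |-12|=12, |0|=0 -> [6, 0, 15, 21, 12, 0] (max |s|=21)
Stage 3 (AMPLIFY 2): 6*2=12, 0*2=0, 15*2=30, 21*2=42, 12*2=24, 0*2=0 -> [12, 0, 30, 42, 24, 0] (max |s|=42)
Overall max amplitude: 42

Answer: 42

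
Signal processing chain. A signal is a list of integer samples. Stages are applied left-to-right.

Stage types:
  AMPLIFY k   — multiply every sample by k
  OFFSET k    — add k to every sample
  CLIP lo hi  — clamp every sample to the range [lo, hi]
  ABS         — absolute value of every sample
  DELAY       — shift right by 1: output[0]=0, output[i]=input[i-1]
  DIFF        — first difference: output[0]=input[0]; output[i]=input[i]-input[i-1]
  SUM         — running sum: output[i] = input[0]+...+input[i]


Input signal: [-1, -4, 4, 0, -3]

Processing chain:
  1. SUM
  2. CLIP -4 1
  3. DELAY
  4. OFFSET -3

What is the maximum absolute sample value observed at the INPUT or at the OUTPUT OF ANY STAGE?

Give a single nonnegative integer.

Input: [-1, -4, 4, 0, -3] (max |s|=4)
Stage 1 (SUM): sum[0..0]=-1, sum[0..1]=-5, sum[0..2]=-1, sum[0..3]=-1, sum[0..4]=-4 -> [-1, -5, -1, -1, -4] (max |s|=5)
Stage 2 (CLIP -4 1): clip(-1,-4,1)=-1, clip(-5,-4,1)=-4, clip(-1,-4,1)=-1, clip(-1,-4,1)=-1, clip(-4,-4,1)=-4 -> [-1, -4, -1, -1, -4] (max |s|=4)
Stage 3 (DELAY): [0, -1, -4, -1, -1] = [0, -1, -4, -1, -1] -> [0, -1, -4, -1, -1] (max |s|=4)
Stage 4 (OFFSET -3): 0+-3=-3, -1+-3=-4, -4+-3=-7, -1+-3=-4, -1+-3=-4 -> [-3, -4, -7, -4, -4] (max |s|=7)
Overall max amplitude: 7

Answer: 7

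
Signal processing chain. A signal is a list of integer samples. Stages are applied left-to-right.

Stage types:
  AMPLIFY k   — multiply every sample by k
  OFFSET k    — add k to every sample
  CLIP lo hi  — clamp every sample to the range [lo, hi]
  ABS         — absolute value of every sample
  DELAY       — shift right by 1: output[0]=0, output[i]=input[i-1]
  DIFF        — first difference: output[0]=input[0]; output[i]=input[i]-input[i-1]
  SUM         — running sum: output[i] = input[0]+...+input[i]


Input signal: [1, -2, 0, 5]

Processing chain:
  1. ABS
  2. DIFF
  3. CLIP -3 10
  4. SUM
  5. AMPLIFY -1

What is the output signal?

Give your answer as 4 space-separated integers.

Input: [1, -2, 0, 5]
Stage 1 (ABS): |1|=1, |-2|=2, |0|=0, |5|=5 -> [1, 2, 0, 5]
Stage 2 (DIFF): s[0]=1, 2-1=1, 0-2=-2, 5-0=5 -> [1, 1, -2, 5]
Stage 3 (CLIP -3 10): clip(1,-3,10)=1, clip(1,-3,10)=1, clip(-2,-3,10)=-2, clip(5,-3,10)=5 -> [1, 1, -2, 5]
Stage 4 (SUM): sum[0..0]=1, sum[0..1]=2, sum[0..2]=0, sum[0..3]=5 -> [1, 2, 0, 5]
Stage 5 (AMPLIFY -1): 1*-1=-1, 2*-1=-2, 0*-1=0, 5*-1=-5 -> [-1, -2, 0, -5]

Answer: -1 -2 0 -5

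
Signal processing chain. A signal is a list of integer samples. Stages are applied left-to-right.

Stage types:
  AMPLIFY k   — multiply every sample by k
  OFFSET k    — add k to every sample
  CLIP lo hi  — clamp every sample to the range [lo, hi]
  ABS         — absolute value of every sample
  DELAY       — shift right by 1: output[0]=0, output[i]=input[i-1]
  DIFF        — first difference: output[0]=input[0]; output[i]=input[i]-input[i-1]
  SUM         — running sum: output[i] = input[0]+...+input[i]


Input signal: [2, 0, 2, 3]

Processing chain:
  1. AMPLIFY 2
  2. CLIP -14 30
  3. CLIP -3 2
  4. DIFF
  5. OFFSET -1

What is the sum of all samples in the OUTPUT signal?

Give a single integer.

Answer: -2

Derivation:
Input: [2, 0, 2, 3]
Stage 1 (AMPLIFY 2): 2*2=4, 0*2=0, 2*2=4, 3*2=6 -> [4, 0, 4, 6]
Stage 2 (CLIP -14 30): clip(4,-14,30)=4, clip(0,-14,30)=0, clip(4,-14,30)=4, clip(6,-14,30)=6 -> [4, 0, 4, 6]
Stage 3 (CLIP -3 2): clip(4,-3,2)=2, clip(0,-3,2)=0, clip(4,-3,2)=2, clip(6,-3,2)=2 -> [2, 0, 2, 2]
Stage 4 (DIFF): s[0]=2, 0-2=-2, 2-0=2, 2-2=0 -> [2, -2, 2, 0]
Stage 5 (OFFSET -1): 2+-1=1, -2+-1=-3, 2+-1=1, 0+-1=-1 -> [1, -3, 1, -1]
Output sum: -2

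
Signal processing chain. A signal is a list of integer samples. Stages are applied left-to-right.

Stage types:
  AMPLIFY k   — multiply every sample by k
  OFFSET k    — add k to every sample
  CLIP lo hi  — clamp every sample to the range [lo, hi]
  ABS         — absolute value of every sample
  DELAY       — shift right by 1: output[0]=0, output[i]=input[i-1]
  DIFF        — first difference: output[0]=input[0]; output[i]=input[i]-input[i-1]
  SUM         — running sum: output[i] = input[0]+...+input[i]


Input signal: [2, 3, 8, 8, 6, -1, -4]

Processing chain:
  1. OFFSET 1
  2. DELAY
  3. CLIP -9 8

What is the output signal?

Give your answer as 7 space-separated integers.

Answer: 0 3 4 8 8 7 0

Derivation:
Input: [2, 3, 8, 8, 6, -1, -4]
Stage 1 (OFFSET 1): 2+1=3, 3+1=4, 8+1=9, 8+1=9, 6+1=7, -1+1=0, -4+1=-3 -> [3, 4, 9, 9, 7, 0, -3]
Stage 2 (DELAY): [0, 3, 4, 9, 9, 7, 0] = [0, 3, 4, 9, 9, 7, 0] -> [0, 3, 4, 9, 9, 7, 0]
Stage 3 (CLIP -9 8): clip(0,-9,8)=0, clip(3,-9,8)=3, clip(4,-9,8)=4, clip(9,-9,8)=8, clip(9,-9,8)=8, clip(7,-9,8)=7, clip(0,-9,8)=0 -> [0, 3, 4, 8, 8, 7, 0]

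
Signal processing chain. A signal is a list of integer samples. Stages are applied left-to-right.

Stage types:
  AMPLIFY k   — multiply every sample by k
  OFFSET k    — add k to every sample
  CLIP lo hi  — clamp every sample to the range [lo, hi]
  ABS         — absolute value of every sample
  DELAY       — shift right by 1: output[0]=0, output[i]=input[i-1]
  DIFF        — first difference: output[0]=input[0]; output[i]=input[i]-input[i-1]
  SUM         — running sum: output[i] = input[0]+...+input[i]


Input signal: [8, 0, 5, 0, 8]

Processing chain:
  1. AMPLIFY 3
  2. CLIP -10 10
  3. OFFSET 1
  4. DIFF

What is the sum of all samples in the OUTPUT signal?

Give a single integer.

Input: [8, 0, 5, 0, 8]
Stage 1 (AMPLIFY 3): 8*3=24, 0*3=0, 5*3=15, 0*3=0, 8*3=24 -> [24, 0, 15, 0, 24]
Stage 2 (CLIP -10 10): clip(24,-10,10)=10, clip(0,-10,10)=0, clip(15,-10,10)=10, clip(0,-10,10)=0, clip(24,-10,10)=10 -> [10, 0, 10, 0, 10]
Stage 3 (OFFSET 1): 10+1=11, 0+1=1, 10+1=11, 0+1=1, 10+1=11 -> [11, 1, 11, 1, 11]
Stage 4 (DIFF): s[0]=11, 1-11=-10, 11-1=10, 1-11=-10, 11-1=10 -> [11, -10, 10, -10, 10]
Output sum: 11

Answer: 11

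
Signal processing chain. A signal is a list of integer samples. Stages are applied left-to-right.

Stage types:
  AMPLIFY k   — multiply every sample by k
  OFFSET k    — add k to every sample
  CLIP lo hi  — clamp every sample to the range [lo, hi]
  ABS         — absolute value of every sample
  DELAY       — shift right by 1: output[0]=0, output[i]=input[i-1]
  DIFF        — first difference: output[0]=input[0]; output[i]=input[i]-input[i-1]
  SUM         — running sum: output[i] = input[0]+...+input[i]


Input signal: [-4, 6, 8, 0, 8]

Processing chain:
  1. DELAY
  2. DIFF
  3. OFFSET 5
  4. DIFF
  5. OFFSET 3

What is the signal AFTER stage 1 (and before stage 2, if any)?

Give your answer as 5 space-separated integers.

Answer: 0 -4 6 8 0

Derivation:
Input: [-4, 6, 8, 0, 8]
Stage 1 (DELAY): [0, -4, 6, 8, 0] = [0, -4, 6, 8, 0] -> [0, -4, 6, 8, 0]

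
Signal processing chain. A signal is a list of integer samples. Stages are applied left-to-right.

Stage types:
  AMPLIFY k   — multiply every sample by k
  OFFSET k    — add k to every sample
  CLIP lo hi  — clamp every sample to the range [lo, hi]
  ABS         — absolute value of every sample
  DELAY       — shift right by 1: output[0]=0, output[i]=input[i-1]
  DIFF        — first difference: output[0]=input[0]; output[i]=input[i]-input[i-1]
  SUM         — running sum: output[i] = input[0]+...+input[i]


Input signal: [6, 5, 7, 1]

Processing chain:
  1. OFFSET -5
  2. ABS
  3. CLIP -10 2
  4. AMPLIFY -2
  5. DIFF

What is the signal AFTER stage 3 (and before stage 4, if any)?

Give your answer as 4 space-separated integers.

Answer: 1 0 2 2

Derivation:
Input: [6, 5, 7, 1]
Stage 1 (OFFSET -5): 6+-5=1, 5+-5=0, 7+-5=2, 1+-5=-4 -> [1, 0, 2, -4]
Stage 2 (ABS): |1|=1, |0|=0, |2|=2, |-4|=4 -> [1, 0, 2, 4]
Stage 3 (CLIP -10 2): clip(1,-10,2)=1, clip(0,-10,2)=0, clip(2,-10,2)=2, clip(4,-10,2)=2 -> [1, 0, 2, 2]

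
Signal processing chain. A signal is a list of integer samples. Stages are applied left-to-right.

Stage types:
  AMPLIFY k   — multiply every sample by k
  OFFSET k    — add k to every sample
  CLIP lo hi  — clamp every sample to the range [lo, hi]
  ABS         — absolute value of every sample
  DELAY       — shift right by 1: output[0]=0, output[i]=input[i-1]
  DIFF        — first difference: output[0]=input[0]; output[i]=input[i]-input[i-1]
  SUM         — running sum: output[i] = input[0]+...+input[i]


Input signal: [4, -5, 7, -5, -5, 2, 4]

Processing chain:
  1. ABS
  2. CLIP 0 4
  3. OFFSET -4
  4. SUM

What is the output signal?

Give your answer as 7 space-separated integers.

Answer: 0 0 0 0 0 -2 -2

Derivation:
Input: [4, -5, 7, -5, -5, 2, 4]
Stage 1 (ABS): |4|=4, |-5|=5, |7|=7, |-5|=5, |-5|=5, |2|=2, |4|=4 -> [4, 5, 7, 5, 5, 2, 4]
Stage 2 (CLIP 0 4): clip(4,0,4)=4, clip(5,0,4)=4, clip(7,0,4)=4, clip(5,0,4)=4, clip(5,0,4)=4, clip(2,0,4)=2, clip(4,0,4)=4 -> [4, 4, 4, 4, 4, 2, 4]
Stage 3 (OFFSET -4): 4+-4=0, 4+-4=0, 4+-4=0, 4+-4=0, 4+-4=0, 2+-4=-2, 4+-4=0 -> [0, 0, 0, 0, 0, -2, 0]
Stage 4 (SUM): sum[0..0]=0, sum[0..1]=0, sum[0..2]=0, sum[0..3]=0, sum[0..4]=0, sum[0..5]=-2, sum[0..6]=-2 -> [0, 0, 0, 0, 0, -2, -2]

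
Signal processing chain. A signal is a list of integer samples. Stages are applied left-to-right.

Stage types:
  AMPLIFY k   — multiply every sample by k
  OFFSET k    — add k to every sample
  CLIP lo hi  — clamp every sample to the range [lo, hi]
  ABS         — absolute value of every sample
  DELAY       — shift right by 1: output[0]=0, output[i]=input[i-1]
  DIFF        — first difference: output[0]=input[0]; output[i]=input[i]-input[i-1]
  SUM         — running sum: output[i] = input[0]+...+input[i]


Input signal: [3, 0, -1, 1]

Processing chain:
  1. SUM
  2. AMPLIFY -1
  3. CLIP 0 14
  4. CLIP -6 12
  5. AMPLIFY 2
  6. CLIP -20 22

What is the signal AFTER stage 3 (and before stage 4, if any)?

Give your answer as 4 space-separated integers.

Answer: 0 0 0 0

Derivation:
Input: [3, 0, -1, 1]
Stage 1 (SUM): sum[0..0]=3, sum[0..1]=3, sum[0..2]=2, sum[0..3]=3 -> [3, 3, 2, 3]
Stage 2 (AMPLIFY -1): 3*-1=-3, 3*-1=-3, 2*-1=-2, 3*-1=-3 -> [-3, -3, -2, -3]
Stage 3 (CLIP 0 14): clip(-3,0,14)=0, clip(-3,0,14)=0, clip(-2,0,14)=0, clip(-3,0,14)=0 -> [0, 0, 0, 0]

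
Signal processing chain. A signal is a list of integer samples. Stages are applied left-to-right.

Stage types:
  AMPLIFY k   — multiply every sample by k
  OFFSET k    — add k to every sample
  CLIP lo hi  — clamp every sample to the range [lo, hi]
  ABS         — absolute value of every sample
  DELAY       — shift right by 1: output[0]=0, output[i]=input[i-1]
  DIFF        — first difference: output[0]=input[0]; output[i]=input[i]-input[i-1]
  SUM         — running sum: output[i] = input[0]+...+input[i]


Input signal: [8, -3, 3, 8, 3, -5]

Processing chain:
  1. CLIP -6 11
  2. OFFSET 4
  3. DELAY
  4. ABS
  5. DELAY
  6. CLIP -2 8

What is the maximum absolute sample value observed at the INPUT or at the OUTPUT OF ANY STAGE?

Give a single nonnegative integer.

Answer: 12

Derivation:
Input: [8, -3, 3, 8, 3, -5] (max |s|=8)
Stage 1 (CLIP -6 11): clip(8,-6,11)=8, clip(-3,-6,11)=-3, clip(3,-6,11)=3, clip(8,-6,11)=8, clip(3,-6,11)=3, clip(-5,-6,11)=-5 -> [8, -3, 3, 8, 3, -5] (max |s|=8)
Stage 2 (OFFSET 4): 8+4=12, -3+4=1, 3+4=7, 8+4=12, 3+4=7, -5+4=-1 -> [12, 1, 7, 12, 7, -1] (max |s|=12)
Stage 3 (DELAY): [0, 12, 1, 7, 12, 7] = [0, 12, 1, 7, 12, 7] -> [0, 12, 1, 7, 12, 7] (max |s|=12)
Stage 4 (ABS): |0|=0, |12|=12, |1|=1, |7|=7, |12|=12, |7|=7 -> [0, 12, 1, 7, 12, 7] (max |s|=12)
Stage 5 (DELAY): [0, 0, 12, 1, 7, 12] = [0, 0, 12, 1, 7, 12] -> [0, 0, 12, 1, 7, 12] (max |s|=12)
Stage 6 (CLIP -2 8): clip(0,-2,8)=0, clip(0,-2,8)=0, clip(12,-2,8)=8, clip(1,-2,8)=1, clip(7,-2,8)=7, clip(12,-2,8)=8 -> [0, 0, 8, 1, 7, 8] (max |s|=8)
Overall max amplitude: 12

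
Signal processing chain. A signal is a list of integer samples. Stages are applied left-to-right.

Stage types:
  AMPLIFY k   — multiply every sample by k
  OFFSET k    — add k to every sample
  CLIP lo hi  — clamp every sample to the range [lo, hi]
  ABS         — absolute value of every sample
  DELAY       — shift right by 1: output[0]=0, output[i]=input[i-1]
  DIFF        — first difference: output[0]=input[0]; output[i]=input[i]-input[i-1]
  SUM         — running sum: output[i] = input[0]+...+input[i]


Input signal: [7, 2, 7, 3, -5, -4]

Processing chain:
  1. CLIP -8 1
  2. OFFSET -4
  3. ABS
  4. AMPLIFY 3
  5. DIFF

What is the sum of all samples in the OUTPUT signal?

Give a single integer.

Input: [7, 2, 7, 3, -5, -4]
Stage 1 (CLIP -8 1): clip(7,-8,1)=1, clip(2,-8,1)=1, clip(7,-8,1)=1, clip(3,-8,1)=1, clip(-5,-8,1)=-5, clip(-4,-8,1)=-4 -> [1, 1, 1, 1, -5, -4]
Stage 2 (OFFSET -4): 1+-4=-3, 1+-4=-3, 1+-4=-3, 1+-4=-3, -5+-4=-9, -4+-4=-8 -> [-3, -3, -3, -3, -9, -8]
Stage 3 (ABS): |-3|=3, |-3|=3, |-3|=3, |-3|=3, |-9|=9, |-8|=8 -> [3, 3, 3, 3, 9, 8]
Stage 4 (AMPLIFY 3): 3*3=9, 3*3=9, 3*3=9, 3*3=9, 9*3=27, 8*3=24 -> [9, 9, 9, 9, 27, 24]
Stage 5 (DIFF): s[0]=9, 9-9=0, 9-9=0, 9-9=0, 27-9=18, 24-27=-3 -> [9, 0, 0, 0, 18, -3]
Output sum: 24

Answer: 24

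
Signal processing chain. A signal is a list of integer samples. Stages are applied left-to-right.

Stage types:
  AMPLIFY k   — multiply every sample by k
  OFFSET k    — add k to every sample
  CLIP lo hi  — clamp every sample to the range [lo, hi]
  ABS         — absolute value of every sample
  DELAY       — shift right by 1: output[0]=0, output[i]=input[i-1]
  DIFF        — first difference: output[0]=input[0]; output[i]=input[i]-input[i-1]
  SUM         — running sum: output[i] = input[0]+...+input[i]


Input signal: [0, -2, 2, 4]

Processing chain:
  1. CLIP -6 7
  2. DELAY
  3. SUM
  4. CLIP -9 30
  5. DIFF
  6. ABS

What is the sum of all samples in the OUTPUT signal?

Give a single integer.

Answer: 4

Derivation:
Input: [0, -2, 2, 4]
Stage 1 (CLIP -6 7): clip(0,-6,7)=0, clip(-2,-6,7)=-2, clip(2,-6,7)=2, clip(4,-6,7)=4 -> [0, -2, 2, 4]
Stage 2 (DELAY): [0, 0, -2, 2] = [0, 0, -2, 2] -> [0, 0, -2, 2]
Stage 3 (SUM): sum[0..0]=0, sum[0..1]=0, sum[0..2]=-2, sum[0..3]=0 -> [0, 0, -2, 0]
Stage 4 (CLIP -9 30): clip(0,-9,30)=0, clip(0,-9,30)=0, clip(-2,-9,30)=-2, clip(0,-9,30)=0 -> [0, 0, -2, 0]
Stage 5 (DIFF): s[0]=0, 0-0=0, -2-0=-2, 0--2=2 -> [0, 0, -2, 2]
Stage 6 (ABS): |0|=0, |0|=0, |-2|=2, |2|=2 -> [0, 0, 2, 2]
Output sum: 4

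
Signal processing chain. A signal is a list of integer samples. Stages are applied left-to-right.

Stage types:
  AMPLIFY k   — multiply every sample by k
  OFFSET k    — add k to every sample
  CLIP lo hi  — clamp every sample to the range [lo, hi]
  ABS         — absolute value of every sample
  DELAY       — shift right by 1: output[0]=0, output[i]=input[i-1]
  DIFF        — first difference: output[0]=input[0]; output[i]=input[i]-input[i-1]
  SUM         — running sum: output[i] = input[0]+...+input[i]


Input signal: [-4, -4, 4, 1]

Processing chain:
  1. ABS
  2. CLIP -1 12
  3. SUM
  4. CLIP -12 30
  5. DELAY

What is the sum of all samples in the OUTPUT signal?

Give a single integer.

Answer: 24

Derivation:
Input: [-4, -4, 4, 1]
Stage 1 (ABS): |-4|=4, |-4|=4, |4|=4, |1|=1 -> [4, 4, 4, 1]
Stage 2 (CLIP -1 12): clip(4,-1,12)=4, clip(4,-1,12)=4, clip(4,-1,12)=4, clip(1,-1,12)=1 -> [4, 4, 4, 1]
Stage 3 (SUM): sum[0..0]=4, sum[0..1]=8, sum[0..2]=12, sum[0..3]=13 -> [4, 8, 12, 13]
Stage 4 (CLIP -12 30): clip(4,-12,30)=4, clip(8,-12,30)=8, clip(12,-12,30)=12, clip(13,-12,30)=13 -> [4, 8, 12, 13]
Stage 5 (DELAY): [0, 4, 8, 12] = [0, 4, 8, 12] -> [0, 4, 8, 12]
Output sum: 24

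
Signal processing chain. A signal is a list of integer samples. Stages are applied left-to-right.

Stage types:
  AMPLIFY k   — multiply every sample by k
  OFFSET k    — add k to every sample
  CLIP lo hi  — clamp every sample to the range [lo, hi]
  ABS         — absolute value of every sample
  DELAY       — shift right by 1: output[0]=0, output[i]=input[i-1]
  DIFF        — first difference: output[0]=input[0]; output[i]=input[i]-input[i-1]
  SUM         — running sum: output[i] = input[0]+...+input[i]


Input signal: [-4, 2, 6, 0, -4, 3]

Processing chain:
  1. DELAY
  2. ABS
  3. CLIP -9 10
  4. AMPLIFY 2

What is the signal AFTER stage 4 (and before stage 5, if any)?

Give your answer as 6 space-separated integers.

Answer: 0 8 4 12 0 8

Derivation:
Input: [-4, 2, 6, 0, -4, 3]
Stage 1 (DELAY): [0, -4, 2, 6, 0, -4] = [0, -4, 2, 6, 0, -4] -> [0, -4, 2, 6, 0, -4]
Stage 2 (ABS): |0|=0, |-4|=4, |2|=2, |6|=6, |0|=0, |-4|=4 -> [0, 4, 2, 6, 0, 4]
Stage 3 (CLIP -9 10): clip(0,-9,10)=0, clip(4,-9,10)=4, clip(2,-9,10)=2, clip(6,-9,10)=6, clip(0,-9,10)=0, clip(4,-9,10)=4 -> [0, 4, 2, 6, 0, 4]
Stage 4 (AMPLIFY 2): 0*2=0, 4*2=8, 2*2=4, 6*2=12, 0*2=0, 4*2=8 -> [0, 8, 4, 12, 0, 8]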